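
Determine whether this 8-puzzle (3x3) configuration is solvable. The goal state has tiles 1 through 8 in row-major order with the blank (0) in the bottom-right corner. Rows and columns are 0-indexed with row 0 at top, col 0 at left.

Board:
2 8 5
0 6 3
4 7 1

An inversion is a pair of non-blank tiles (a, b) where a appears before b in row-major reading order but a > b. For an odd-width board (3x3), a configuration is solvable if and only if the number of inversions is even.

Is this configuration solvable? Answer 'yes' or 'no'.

Inversions (pairs i<j in row-major order where tile[i] > tile[j] > 0): 16
16 is even, so the puzzle is solvable.

Answer: yes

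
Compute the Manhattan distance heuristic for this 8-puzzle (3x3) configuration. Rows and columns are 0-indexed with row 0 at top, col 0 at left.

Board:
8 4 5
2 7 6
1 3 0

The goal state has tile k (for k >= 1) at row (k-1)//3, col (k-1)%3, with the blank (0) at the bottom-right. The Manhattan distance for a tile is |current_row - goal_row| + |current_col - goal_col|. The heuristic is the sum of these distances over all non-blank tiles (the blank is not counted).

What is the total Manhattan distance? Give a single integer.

Tile 8: (0,0)->(2,1) = 3
Tile 4: (0,1)->(1,0) = 2
Tile 5: (0,2)->(1,1) = 2
Tile 2: (1,0)->(0,1) = 2
Tile 7: (1,1)->(2,0) = 2
Tile 6: (1,2)->(1,2) = 0
Tile 1: (2,0)->(0,0) = 2
Tile 3: (2,1)->(0,2) = 3
Sum: 3 + 2 + 2 + 2 + 2 + 0 + 2 + 3 = 16

Answer: 16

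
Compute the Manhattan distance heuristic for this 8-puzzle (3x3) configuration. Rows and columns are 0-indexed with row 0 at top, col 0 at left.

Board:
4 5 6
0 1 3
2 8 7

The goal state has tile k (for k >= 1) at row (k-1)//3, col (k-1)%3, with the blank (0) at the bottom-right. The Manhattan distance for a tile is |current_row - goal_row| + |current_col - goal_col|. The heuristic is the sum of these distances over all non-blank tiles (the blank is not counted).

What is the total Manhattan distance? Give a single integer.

Answer: 11

Derivation:
Tile 4: (0,0)->(1,0) = 1
Tile 5: (0,1)->(1,1) = 1
Tile 6: (0,2)->(1,2) = 1
Tile 1: (1,1)->(0,0) = 2
Tile 3: (1,2)->(0,2) = 1
Tile 2: (2,0)->(0,1) = 3
Tile 8: (2,1)->(2,1) = 0
Tile 7: (2,2)->(2,0) = 2
Sum: 1 + 1 + 1 + 2 + 1 + 3 + 0 + 2 = 11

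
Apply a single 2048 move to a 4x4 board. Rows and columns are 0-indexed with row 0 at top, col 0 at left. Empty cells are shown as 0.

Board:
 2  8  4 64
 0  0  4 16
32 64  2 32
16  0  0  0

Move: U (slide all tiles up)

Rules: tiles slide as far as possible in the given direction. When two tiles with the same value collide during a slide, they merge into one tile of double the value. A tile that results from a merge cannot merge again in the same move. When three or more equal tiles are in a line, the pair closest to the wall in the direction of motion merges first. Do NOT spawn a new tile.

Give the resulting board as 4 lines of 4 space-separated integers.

Slide up:
col 0: [2, 0, 32, 16] -> [2, 32, 16, 0]
col 1: [8, 0, 64, 0] -> [8, 64, 0, 0]
col 2: [4, 4, 2, 0] -> [8, 2, 0, 0]
col 3: [64, 16, 32, 0] -> [64, 16, 32, 0]

Answer:  2  8  8 64
32 64  2 16
16  0  0 32
 0  0  0  0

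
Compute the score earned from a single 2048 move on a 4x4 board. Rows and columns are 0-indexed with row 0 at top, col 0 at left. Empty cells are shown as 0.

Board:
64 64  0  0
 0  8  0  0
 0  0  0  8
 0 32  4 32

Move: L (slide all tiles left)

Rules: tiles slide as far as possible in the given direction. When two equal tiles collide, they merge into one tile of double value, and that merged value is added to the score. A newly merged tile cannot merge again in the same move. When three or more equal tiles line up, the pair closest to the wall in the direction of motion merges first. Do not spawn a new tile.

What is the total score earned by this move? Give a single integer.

Answer: 128

Derivation:
Slide left:
row 0: [64, 64, 0, 0] -> [128, 0, 0, 0]  score +128 (running 128)
row 1: [0, 8, 0, 0] -> [8, 0, 0, 0]  score +0 (running 128)
row 2: [0, 0, 0, 8] -> [8, 0, 0, 0]  score +0 (running 128)
row 3: [0, 32, 4, 32] -> [32, 4, 32, 0]  score +0 (running 128)
Board after move:
128   0   0   0
  8   0   0   0
  8   0   0   0
 32   4  32   0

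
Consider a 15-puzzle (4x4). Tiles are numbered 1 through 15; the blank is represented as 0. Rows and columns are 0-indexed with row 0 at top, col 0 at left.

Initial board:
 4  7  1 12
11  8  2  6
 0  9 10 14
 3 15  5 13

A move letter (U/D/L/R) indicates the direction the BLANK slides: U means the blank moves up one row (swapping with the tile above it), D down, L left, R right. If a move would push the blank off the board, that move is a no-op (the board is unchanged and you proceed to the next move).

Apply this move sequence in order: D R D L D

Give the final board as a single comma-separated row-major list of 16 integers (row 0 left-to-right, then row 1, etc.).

Answer: 4, 7, 1, 12, 11, 8, 2, 6, 3, 9, 10, 14, 0, 15, 5, 13

Derivation:
After move 1 (D):
 4  7  1 12
11  8  2  6
 3  9 10 14
 0 15  5 13

After move 2 (R):
 4  7  1 12
11  8  2  6
 3  9 10 14
15  0  5 13

After move 3 (D):
 4  7  1 12
11  8  2  6
 3  9 10 14
15  0  5 13

After move 4 (L):
 4  7  1 12
11  8  2  6
 3  9 10 14
 0 15  5 13

After move 5 (D):
 4  7  1 12
11  8  2  6
 3  9 10 14
 0 15  5 13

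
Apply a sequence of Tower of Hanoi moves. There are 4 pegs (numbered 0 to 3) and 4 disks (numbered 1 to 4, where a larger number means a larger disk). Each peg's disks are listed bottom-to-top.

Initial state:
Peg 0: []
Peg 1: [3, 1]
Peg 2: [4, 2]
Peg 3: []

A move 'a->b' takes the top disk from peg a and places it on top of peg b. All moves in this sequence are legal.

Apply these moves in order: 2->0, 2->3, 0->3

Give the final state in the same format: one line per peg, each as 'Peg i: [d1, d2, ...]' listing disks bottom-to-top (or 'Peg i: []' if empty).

Answer: Peg 0: []
Peg 1: [3, 1]
Peg 2: []
Peg 3: [4, 2]

Derivation:
After move 1 (2->0):
Peg 0: [2]
Peg 1: [3, 1]
Peg 2: [4]
Peg 3: []

After move 2 (2->3):
Peg 0: [2]
Peg 1: [3, 1]
Peg 2: []
Peg 3: [4]

After move 3 (0->3):
Peg 0: []
Peg 1: [3, 1]
Peg 2: []
Peg 3: [4, 2]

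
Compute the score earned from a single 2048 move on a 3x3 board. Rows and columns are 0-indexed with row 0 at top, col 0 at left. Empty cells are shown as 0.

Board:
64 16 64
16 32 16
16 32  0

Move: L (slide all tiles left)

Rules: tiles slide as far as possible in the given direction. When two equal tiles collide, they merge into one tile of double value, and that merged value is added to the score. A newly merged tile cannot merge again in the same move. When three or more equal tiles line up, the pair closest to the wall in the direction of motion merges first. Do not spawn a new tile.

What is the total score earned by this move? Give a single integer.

Slide left:
row 0: [64, 16, 64] -> [64, 16, 64]  score +0 (running 0)
row 1: [16, 32, 16] -> [16, 32, 16]  score +0 (running 0)
row 2: [16, 32, 0] -> [16, 32, 0]  score +0 (running 0)
Board after move:
64 16 64
16 32 16
16 32  0

Answer: 0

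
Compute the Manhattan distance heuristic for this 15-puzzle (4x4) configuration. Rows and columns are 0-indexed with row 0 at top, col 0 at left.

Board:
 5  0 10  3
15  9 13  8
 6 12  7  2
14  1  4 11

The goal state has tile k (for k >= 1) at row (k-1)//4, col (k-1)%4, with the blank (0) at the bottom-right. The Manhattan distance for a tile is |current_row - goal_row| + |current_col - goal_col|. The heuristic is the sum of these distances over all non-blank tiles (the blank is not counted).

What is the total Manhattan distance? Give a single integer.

Answer: 35

Derivation:
Tile 5: (0,0)->(1,0) = 1
Tile 10: (0,2)->(2,1) = 3
Tile 3: (0,3)->(0,2) = 1
Tile 15: (1,0)->(3,2) = 4
Tile 9: (1,1)->(2,0) = 2
Tile 13: (1,2)->(3,0) = 4
Tile 8: (1,3)->(1,3) = 0
Tile 6: (2,0)->(1,1) = 2
Tile 12: (2,1)->(2,3) = 2
Tile 7: (2,2)->(1,2) = 1
Tile 2: (2,3)->(0,1) = 4
Tile 14: (3,0)->(3,1) = 1
Tile 1: (3,1)->(0,0) = 4
Tile 4: (3,2)->(0,3) = 4
Tile 11: (3,3)->(2,2) = 2
Sum: 1 + 3 + 1 + 4 + 2 + 4 + 0 + 2 + 2 + 1 + 4 + 1 + 4 + 4 + 2 = 35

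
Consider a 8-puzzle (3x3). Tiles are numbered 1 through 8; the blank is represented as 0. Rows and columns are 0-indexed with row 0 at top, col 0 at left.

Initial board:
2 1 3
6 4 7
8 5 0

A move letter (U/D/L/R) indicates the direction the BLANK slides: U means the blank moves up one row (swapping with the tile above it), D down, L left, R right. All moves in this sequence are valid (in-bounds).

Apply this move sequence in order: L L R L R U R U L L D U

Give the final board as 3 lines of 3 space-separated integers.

After move 1 (L):
2 1 3
6 4 7
8 0 5

After move 2 (L):
2 1 3
6 4 7
0 8 5

After move 3 (R):
2 1 3
6 4 7
8 0 5

After move 4 (L):
2 1 3
6 4 7
0 8 5

After move 5 (R):
2 1 3
6 4 7
8 0 5

After move 6 (U):
2 1 3
6 0 7
8 4 5

After move 7 (R):
2 1 3
6 7 0
8 4 5

After move 8 (U):
2 1 0
6 7 3
8 4 5

After move 9 (L):
2 0 1
6 7 3
8 4 5

After move 10 (L):
0 2 1
6 7 3
8 4 5

After move 11 (D):
6 2 1
0 7 3
8 4 5

After move 12 (U):
0 2 1
6 7 3
8 4 5

Answer: 0 2 1
6 7 3
8 4 5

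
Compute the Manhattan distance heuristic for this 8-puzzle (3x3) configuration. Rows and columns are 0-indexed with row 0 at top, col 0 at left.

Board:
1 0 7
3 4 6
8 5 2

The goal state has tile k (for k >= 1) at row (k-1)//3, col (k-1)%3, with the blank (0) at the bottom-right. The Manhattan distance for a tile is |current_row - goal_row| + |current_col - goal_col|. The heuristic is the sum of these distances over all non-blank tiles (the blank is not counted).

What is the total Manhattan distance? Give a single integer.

Tile 1: (0,0)->(0,0) = 0
Tile 7: (0,2)->(2,0) = 4
Tile 3: (1,0)->(0,2) = 3
Tile 4: (1,1)->(1,0) = 1
Tile 6: (1,2)->(1,2) = 0
Tile 8: (2,0)->(2,1) = 1
Tile 5: (2,1)->(1,1) = 1
Tile 2: (2,2)->(0,1) = 3
Sum: 0 + 4 + 3 + 1 + 0 + 1 + 1 + 3 = 13

Answer: 13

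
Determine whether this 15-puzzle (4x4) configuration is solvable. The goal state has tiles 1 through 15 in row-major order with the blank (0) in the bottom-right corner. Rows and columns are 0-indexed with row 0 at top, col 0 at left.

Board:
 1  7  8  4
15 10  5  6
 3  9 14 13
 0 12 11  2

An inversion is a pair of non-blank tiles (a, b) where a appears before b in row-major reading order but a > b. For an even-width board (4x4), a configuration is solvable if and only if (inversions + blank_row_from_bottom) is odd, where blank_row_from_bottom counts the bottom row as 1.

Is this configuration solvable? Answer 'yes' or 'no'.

Answer: no

Derivation:
Inversions: 43
Blank is in row 3 (0-indexed from top), which is row 1 counting from the bottom (bottom = 1).
43 + 1 = 44, which is even, so the puzzle is not solvable.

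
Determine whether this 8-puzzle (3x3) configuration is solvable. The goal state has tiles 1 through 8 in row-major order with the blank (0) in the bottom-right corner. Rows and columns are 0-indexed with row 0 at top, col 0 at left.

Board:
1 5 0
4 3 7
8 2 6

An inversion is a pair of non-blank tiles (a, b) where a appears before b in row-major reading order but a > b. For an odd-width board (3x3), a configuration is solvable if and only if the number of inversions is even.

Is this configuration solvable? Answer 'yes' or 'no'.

Inversions (pairs i<j in row-major order where tile[i] > tile[j] > 0): 10
10 is even, so the puzzle is solvable.

Answer: yes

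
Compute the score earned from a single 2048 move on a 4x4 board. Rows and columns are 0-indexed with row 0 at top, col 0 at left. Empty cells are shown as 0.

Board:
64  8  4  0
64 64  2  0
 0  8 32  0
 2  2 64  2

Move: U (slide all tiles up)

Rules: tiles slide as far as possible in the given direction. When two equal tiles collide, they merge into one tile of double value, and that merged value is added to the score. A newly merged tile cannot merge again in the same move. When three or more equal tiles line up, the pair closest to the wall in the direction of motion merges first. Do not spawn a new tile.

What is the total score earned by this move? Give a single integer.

Answer: 128

Derivation:
Slide up:
col 0: [64, 64, 0, 2] -> [128, 2, 0, 0]  score +128 (running 128)
col 1: [8, 64, 8, 2] -> [8, 64, 8, 2]  score +0 (running 128)
col 2: [4, 2, 32, 64] -> [4, 2, 32, 64]  score +0 (running 128)
col 3: [0, 0, 0, 2] -> [2, 0, 0, 0]  score +0 (running 128)
Board after move:
128   8   4   2
  2  64   2   0
  0   8  32   0
  0   2  64   0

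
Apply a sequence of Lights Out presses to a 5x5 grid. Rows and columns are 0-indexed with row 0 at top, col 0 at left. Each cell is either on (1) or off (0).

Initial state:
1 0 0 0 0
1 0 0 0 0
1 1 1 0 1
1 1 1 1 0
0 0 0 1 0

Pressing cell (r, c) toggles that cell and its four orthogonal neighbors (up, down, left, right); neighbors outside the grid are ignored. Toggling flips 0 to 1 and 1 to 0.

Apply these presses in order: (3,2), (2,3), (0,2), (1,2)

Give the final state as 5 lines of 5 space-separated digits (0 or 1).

After press 1 at (3,2):
1 0 0 0 0
1 0 0 0 0
1 1 0 0 1
1 0 0 0 0
0 0 1 1 0

After press 2 at (2,3):
1 0 0 0 0
1 0 0 1 0
1 1 1 1 0
1 0 0 1 0
0 0 1 1 0

After press 3 at (0,2):
1 1 1 1 0
1 0 1 1 0
1 1 1 1 0
1 0 0 1 0
0 0 1 1 0

After press 4 at (1,2):
1 1 0 1 0
1 1 0 0 0
1 1 0 1 0
1 0 0 1 0
0 0 1 1 0

Answer: 1 1 0 1 0
1 1 0 0 0
1 1 0 1 0
1 0 0 1 0
0 0 1 1 0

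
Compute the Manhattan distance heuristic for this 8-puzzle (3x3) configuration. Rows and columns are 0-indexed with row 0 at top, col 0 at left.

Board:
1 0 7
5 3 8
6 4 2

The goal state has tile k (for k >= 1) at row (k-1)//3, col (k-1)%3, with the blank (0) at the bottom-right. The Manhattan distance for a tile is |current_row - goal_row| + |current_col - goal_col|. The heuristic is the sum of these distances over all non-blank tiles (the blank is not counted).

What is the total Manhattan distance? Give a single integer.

Answer: 17

Derivation:
Tile 1: (0,0)->(0,0) = 0
Tile 7: (0,2)->(2,0) = 4
Tile 5: (1,0)->(1,1) = 1
Tile 3: (1,1)->(0,2) = 2
Tile 8: (1,2)->(2,1) = 2
Tile 6: (2,0)->(1,2) = 3
Tile 4: (2,1)->(1,0) = 2
Tile 2: (2,2)->(0,1) = 3
Sum: 0 + 4 + 1 + 2 + 2 + 3 + 2 + 3 = 17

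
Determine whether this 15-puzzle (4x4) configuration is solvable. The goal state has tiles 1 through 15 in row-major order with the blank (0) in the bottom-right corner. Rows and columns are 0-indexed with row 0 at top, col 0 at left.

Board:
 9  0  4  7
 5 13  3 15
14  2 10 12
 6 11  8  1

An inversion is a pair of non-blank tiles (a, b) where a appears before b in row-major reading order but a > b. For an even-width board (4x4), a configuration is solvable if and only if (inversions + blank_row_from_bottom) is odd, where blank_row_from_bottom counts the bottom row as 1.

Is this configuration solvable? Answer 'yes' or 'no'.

Answer: no

Derivation:
Inversions: 56
Blank is in row 0 (0-indexed from top), which is row 4 counting from the bottom (bottom = 1).
56 + 4 = 60, which is even, so the puzzle is not solvable.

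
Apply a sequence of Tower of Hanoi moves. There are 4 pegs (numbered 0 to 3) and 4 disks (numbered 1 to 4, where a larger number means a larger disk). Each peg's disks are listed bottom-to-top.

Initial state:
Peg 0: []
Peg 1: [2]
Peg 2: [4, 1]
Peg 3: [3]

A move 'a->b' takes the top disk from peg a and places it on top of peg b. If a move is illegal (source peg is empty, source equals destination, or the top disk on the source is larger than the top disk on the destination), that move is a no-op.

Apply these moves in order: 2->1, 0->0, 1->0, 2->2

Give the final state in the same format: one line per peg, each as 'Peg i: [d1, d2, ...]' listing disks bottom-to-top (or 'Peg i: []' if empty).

After move 1 (2->1):
Peg 0: []
Peg 1: [2, 1]
Peg 2: [4]
Peg 3: [3]

After move 2 (0->0):
Peg 0: []
Peg 1: [2, 1]
Peg 2: [4]
Peg 3: [3]

After move 3 (1->0):
Peg 0: [1]
Peg 1: [2]
Peg 2: [4]
Peg 3: [3]

After move 4 (2->2):
Peg 0: [1]
Peg 1: [2]
Peg 2: [4]
Peg 3: [3]

Answer: Peg 0: [1]
Peg 1: [2]
Peg 2: [4]
Peg 3: [3]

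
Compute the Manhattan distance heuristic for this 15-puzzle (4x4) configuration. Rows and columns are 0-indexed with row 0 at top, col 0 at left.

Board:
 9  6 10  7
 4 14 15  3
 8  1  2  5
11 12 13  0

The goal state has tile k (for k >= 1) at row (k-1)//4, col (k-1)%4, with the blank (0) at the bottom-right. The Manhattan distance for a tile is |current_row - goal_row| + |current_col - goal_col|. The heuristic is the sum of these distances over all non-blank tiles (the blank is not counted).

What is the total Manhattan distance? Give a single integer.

Answer: 40

Derivation:
Tile 9: at (0,0), goal (2,0), distance |0-2|+|0-0| = 2
Tile 6: at (0,1), goal (1,1), distance |0-1|+|1-1| = 1
Tile 10: at (0,2), goal (2,1), distance |0-2|+|2-1| = 3
Tile 7: at (0,3), goal (1,2), distance |0-1|+|3-2| = 2
Tile 4: at (1,0), goal (0,3), distance |1-0|+|0-3| = 4
Tile 14: at (1,1), goal (3,1), distance |1-3|+|1-1| = 2
Tile 15: at (1,2), goal (3,2), distance |1-3|+|2-2| = 2
Tile 3: at (1,3), goal (0,2), distance |1-0|+|3-2| = 2
Tile 8: at (2,0), goal (1,3), distance |2-1|+|0-3| = 4
Tile 1: at (2,1), goal (0,0), distance |2-0|+|1-0| = 3
Tile 2: at (2,2), goal (0,1), distance |2-0|+|2-1| = 3
Tile 5: at (2,3), goal (1,0), distance |2-1|+|3-0| = 4
Tile 11: at (3,0), goal (2,2), distance |3-2|+|0-2| = 3
Tile 12: at (3,1), goal (2,3), distance |3-2|+|1-3| = 3
Tile 13: at (3,2), goal (3,0), distance |3-3|+|2-0| = 2
Sum: 2 + 1 + 3 + 2 + 4 + 2 + 2 + 2 + 4 + 3 + 3 + 4 + 3 + 3 + 2 = 40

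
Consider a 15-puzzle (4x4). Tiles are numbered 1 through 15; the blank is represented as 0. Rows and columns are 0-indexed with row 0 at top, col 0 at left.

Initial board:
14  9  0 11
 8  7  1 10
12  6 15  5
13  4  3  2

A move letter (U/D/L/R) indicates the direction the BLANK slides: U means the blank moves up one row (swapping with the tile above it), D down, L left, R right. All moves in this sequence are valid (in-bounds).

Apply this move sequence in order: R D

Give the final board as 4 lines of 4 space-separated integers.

After move 1 (R):
14  9 11  0
 8  7  1 10
12  6 15  5
13  4  3  2

After move 2 (D):
14  9 11 10
 8  7  1  0
12  6 15  5
13  4  3  2

Answer: 14  9 11 10
 8  7  1  0
12  6 15  5
13  4  3  2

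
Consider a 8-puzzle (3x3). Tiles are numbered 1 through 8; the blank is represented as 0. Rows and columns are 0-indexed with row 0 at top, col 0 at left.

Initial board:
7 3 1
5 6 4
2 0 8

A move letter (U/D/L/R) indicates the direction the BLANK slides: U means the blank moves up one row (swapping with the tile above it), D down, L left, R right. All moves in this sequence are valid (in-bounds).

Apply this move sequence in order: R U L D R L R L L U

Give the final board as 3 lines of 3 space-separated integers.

After move 1 (R):
7 3 1
5 6 4
2 8 0

After move 2 (U):
7 3 1
5 6 0
2 8 4

After move 3 (L):
7 3 1
5 0 6
2 8 4

After move 4 (D):
7 3 1
5 8 6
2 0 4

After move 5 (R):
7 3 1
5 8 6
2 4 0

After move 6 (L):
7 3 1
5 8 6
2 0 4

After move 7 (R):
7 3 1
5 8 6
2 4 0

After move 8 (L):
7 3 1
5 8 6
2 0 4

After move 9 (L):
7 3 1
5 8 6
0 2 4

After move 10 (U):
7 3 1
0 8 6
5 2 4

Answer: 7 3 1
0 8 6
5 2 4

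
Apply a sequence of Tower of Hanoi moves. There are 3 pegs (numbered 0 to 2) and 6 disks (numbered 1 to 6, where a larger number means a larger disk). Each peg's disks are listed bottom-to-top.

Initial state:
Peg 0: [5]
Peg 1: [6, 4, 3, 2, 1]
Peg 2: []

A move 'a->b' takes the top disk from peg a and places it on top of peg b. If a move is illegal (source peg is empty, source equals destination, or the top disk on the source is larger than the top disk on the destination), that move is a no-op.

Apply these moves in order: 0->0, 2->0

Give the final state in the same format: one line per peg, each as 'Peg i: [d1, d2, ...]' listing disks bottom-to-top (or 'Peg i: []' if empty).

Answer: Peg 0: [5]
Peg 1: [6, 4, 3, 2, 1]
Peg 2: []

Derivation:
After move 1 (0->0):
Peg 0: [5]
Peg 1: [6, 4, 3, 2, 1]
Peg 2: []

After move 2 (2->0):
Peg 0: [5]
Peg 1: [6, 4, 3, 2, 1]
Peg 2: []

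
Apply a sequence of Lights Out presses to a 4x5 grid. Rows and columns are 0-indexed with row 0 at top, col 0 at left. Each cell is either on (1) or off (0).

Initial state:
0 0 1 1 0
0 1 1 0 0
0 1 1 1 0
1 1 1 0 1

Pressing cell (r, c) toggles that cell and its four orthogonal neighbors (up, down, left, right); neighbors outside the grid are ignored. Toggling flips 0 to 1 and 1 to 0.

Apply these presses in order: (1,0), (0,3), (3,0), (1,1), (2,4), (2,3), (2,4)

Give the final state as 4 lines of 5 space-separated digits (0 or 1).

After press 1 at (1,0):
1 0 1 1 0
1 0 1 0 0
1 1 1 1 0
1 1 1 0 1

After press 2 at (0,3):
1 0 0 0 1
1 0 1 1 0
1 1 1 1 0
1 1 1 0 1

After press 3 at (3,0):
1 0 0 0 1
1 0 1 1 0
0 1 1 1 0
0 0 1 0 1

After press 4 at (1,1):
1 1 0 0 1
0 1 0 1 0
0 0 1 1 0
0 0 1 0 1

After press 5 at (2,4):
1 1 0 0 1
0 1 0 1 1
0 0 1 0 1
0 0 1 0 0

After press 6 at (2,3):
1 1 0 0 1
0 1 0 0 1
0 0 0 1 0
0 0 1 1 0

After press 7 at (2,4):
1 1 0 0 1
0 1 0 0 0
0 0 0 0 1
0 0 1 1 1

Answer: 1 1 0 0 1
0 1 0 0 0
0 0 0 0 1
0 0 1 1 1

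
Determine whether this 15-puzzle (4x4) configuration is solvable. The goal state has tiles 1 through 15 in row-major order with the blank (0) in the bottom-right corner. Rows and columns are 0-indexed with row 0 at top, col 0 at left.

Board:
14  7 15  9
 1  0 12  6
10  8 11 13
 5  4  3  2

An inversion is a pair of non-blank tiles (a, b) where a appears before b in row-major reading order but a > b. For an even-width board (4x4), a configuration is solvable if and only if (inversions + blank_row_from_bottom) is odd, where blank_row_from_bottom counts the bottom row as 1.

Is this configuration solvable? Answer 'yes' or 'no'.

Answer: no

Derivation:
Inversions: 73
Blank is in row 1 (0-indexed from top), which is row 3 counting from the bottom (bottom = 1).
73 + 3 = 76, which is even, so the puzzle is not solvable.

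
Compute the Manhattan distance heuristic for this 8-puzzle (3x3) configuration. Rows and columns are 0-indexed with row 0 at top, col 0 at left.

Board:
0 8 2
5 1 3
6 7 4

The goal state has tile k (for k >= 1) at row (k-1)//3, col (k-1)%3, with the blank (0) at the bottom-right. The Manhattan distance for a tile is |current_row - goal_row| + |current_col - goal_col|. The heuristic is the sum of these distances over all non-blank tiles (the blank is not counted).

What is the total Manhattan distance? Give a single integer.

Answer: 14

Derivation:
Tile 8: at (0,1), goal (2,1), distance |0-2|+|1-1| = 2
Tile 2: at (0,2), goal (0,1), distance |0-0|+|2-1| = 1
Tile 5: at (1,0), goal (1,1), distance |1-1|+|0-1| = 1
Tile 1: at (1,1), goal (0,0), distance |1-0|+|1-0| = 2
Tile 3: at (1,2), goal (0,2), distance |1-0|+|2-2| = 1
Tile 6: at (2,0), goal (1,2), distance |2-1|+|0-2| = 3
Tile 7: at (2,1), goal (2,0), distance |2-2|+|1-0| = 1
Tile 4: at (2,2), goal (1,0), distance |2-1|+|2-0| = 3
Sum: 2 + 1 + 1 + 2 + 1 + 3 + 1 + 3 = 14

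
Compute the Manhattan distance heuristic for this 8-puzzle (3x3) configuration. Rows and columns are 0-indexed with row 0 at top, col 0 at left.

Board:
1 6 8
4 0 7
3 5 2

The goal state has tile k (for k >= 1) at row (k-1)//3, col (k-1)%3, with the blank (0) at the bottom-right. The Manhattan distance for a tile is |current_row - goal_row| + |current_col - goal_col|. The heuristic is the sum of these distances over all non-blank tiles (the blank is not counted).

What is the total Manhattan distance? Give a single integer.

Answer: 16

Derivation:
Tile 1: (0,0)->(0,0) = 0
Tile 6: (0,1)->(1,2) = 2
Tile 8: (0,2)->(2,1) = 3
Tile 4: (1,0)->(1,0) = 0
Tile 7: (1,2)->(2,0) = 3
Tile 3: (2,0)->(0,2) = 4
Tile 5: (2,1)->(1,1) = 1
Tile 2: (2,2)->(0,1) = 3
Sum: 0 + 2 + 3 + 0 + 3 + 4 + 1 + 3 = 16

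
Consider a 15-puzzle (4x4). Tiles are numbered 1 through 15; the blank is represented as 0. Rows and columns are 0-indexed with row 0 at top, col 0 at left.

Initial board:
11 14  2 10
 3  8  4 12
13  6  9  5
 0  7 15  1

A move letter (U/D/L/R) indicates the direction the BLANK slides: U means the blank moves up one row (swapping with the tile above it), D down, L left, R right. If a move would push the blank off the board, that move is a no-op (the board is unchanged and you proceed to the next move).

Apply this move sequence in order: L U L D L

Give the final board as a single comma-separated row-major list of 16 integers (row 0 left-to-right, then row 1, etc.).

After move 1 (L):
11 14  2 10
 3  8  4 12
13  6  9  5
 0  7 15  1

After move 2 (U):
11 14  2 10
 3  8  4 12
 0  6  9  5
13  7 15  1

After move 3 (L):
11 14  2 10
 3  8  4 12
 0  6  9  5
13  7 15  1

After move 4 (D):
11 14  2 10
 3  8  4 12
13  6  9  5
 0  7 15  1

After move 5 (L):
11 14  2 10
 3  8  4 12
13  6  9  5
 0  7 15  1

Answer: 11, 14, 2, 10, 3, 8, 4, 12, 13, 6, 9, 5, 0, 7, 15, 1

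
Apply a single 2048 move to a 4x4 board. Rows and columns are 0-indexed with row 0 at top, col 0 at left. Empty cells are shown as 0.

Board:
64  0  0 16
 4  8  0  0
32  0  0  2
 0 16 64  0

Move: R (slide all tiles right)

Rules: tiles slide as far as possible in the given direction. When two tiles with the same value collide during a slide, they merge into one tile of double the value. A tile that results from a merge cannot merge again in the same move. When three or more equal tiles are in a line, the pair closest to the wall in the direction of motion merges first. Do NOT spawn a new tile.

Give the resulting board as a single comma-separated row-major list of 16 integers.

Slide right:
row 0: [64, 0, 0, 16] -> [0, 0, 64, 16]
row 1: [4, 8, 0, 0] -> [0, 0, 4, 8]
row 2: [32, 0, 0, 2] -> [0, 0, 32, 2]
row 3: [0, 16, 64, 0] -> [0, 0, 16, 64]

Answer: 0, 0, 64, 16, 0, 0, 4, 8, 0, 0, 32, 2, 0, 0, 16, 64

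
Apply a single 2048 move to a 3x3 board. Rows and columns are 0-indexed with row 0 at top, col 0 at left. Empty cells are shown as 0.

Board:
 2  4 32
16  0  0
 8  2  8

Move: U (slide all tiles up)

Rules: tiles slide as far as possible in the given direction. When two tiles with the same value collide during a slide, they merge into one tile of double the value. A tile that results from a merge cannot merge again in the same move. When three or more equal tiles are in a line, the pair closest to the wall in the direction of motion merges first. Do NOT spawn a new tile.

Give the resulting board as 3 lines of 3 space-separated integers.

Slide up:
col 0: [2, 16, 8] -> [2, 16, 8]
col 1: [4, 0, 2] -> [4, 2, 0]
col 2: [32, 0, 8] -> [32, 8, 0]

Answer:  2  4 32
16  2  8
 8  0  0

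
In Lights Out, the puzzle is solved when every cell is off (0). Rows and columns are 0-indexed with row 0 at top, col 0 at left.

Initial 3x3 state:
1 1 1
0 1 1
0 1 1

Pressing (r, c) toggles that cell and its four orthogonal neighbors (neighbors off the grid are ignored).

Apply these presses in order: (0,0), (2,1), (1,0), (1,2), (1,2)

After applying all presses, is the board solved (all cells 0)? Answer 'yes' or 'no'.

After press 1 at (0,0):
0 0 1
1 1 1
0 1 1

After press 2 at (2,1):
0 0 1
1 0 1
1 0 0

After press 3 at (1,0):
1 0 1
0 1 1
0 0 0

After press 4 at (1,2):
1 0 0
0 0 0
0 0 1

After press 5 at (1,2):
1 0 1
0 1 1
0 0 0

Lights still on: 4

Answer: no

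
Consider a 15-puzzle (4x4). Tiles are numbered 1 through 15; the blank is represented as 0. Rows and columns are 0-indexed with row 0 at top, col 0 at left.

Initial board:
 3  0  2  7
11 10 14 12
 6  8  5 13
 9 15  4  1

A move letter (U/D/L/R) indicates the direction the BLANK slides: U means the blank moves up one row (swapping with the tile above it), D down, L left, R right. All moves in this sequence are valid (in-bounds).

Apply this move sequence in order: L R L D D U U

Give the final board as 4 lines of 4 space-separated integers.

Answer:  0  3  2  7
11 10 14 12
 6  8  5 13
 9 15  4  1

Derivation:
After move 1 (L):
 0  3  2  7
11 10 14 12
 6  8  5 13
 9 15  4  1

After move 2 (R):
 3  0  2  7
11 10 14 12
 6  8  5 13
 9 15  4  1

After move 3 (L):
 0  3  2  7
11 10 14 12
 6  8  5 13
 9 15  4  1

After move 4 (D):
11  3  2  7
 0 10 14 12
 6  8  5 13
 9 15  4  1

After move 5 (D):
11  3  2  7
 6 10 14 12
 0  8  5 13
 9 15  4  1

After move 6 (U):
11  3  2  7
 0 10 14 12
 6  8  5 13
 9 15  4  1

After move 7 (U):
 0  3  2  7
11 10 14 12
 6  8  5 13
 9 15  4  1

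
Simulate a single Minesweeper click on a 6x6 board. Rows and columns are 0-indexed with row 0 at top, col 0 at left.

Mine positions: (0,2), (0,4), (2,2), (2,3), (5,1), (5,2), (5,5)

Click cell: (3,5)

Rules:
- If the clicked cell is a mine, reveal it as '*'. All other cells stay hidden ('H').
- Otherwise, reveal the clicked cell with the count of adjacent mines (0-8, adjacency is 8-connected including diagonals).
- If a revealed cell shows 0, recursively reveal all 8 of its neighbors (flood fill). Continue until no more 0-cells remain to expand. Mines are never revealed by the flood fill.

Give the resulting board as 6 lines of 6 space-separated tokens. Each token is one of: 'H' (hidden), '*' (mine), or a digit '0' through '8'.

H H H H H H
H H H H 2 1
H H H H 1 0
H H H H 1 0
H H H H 1 1
H H H H H H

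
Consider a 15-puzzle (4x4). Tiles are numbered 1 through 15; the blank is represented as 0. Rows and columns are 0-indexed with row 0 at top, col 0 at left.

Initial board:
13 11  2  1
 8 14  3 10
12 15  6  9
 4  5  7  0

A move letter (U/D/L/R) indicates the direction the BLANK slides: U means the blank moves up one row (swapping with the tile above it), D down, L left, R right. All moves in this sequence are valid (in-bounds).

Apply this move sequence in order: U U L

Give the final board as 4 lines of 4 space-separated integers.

Answer: 13 11  2  1
 8 14  0  3
12 15  6 10
 4  5  7  9

Derivation:
After move 1 (U):
13 11  2  1
 8 14  3 10
12 15  6  0
 4  5  7  9

After move 2 (U):
13 11  2  1
 8 14  3  0
12 15  6 10
 4  5  7  9

After move 3 (L):
13 11  2  1
 8 14  0  3
12 15  6 10
 4  5  7  9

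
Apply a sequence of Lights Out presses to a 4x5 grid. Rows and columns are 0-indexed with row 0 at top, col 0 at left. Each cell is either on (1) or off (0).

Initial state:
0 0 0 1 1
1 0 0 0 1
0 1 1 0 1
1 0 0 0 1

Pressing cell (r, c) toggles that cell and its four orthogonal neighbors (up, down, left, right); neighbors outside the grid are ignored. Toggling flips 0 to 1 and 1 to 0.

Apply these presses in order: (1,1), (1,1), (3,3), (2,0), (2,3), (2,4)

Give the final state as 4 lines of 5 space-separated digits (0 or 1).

Answer: 0 0 0 1 1
0 0 0 1 0
1 0 0 1 1
0 0 1 0 1

Derivation:
After press 1 at (1,1):
0 1 0 1 1
0 1 1 0 1
0 0 1 0 1
1 0 0 0 1

After press 2 at (1,1):
0 0 0 1 1
1 0 0 0 1
0 1 1 0 1
1 0 0 0 1

After press 3 at (3,3):
0 0 0 1 1
1 0 0 0 1
0 1 1 1 1
1 0 1 1 0

After press 4 at (2,0):
0 0 0 1 1
0 0 0 0 1
1 0 1 1 1
0 0 1 1 0

After press 5 at (2,3):
0 0 0 1 1
0 0 0 1 1
1 0 0 0 0
0 0 1 0 0

After press 6 at (2,4):
0 0 0 1 1
0 0 0 1 0
1 0 0 1 1
0 0 1 0 1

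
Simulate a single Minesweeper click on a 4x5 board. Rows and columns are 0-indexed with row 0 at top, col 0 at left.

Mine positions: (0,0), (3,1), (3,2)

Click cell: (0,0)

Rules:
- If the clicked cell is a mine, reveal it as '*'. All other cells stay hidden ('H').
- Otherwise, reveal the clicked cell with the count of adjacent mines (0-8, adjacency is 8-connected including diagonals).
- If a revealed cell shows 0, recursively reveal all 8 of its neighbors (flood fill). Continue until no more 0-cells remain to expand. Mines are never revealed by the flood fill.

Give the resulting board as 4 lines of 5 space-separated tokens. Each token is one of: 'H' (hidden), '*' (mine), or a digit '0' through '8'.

* H H H H
H H H H H
H H H H H
H H H H H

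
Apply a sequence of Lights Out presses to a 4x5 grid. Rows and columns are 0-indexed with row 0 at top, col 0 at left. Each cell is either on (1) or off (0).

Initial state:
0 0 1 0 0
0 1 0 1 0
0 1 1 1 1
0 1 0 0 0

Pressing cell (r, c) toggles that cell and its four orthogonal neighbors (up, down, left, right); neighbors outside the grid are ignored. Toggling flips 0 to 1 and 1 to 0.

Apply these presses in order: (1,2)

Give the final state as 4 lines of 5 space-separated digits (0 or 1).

Answer: 0 0 0 0 0
0 0 1 0 0
0 1 0 1 1
0 1 0 0 0

Derivation:
After press 1 at (1,2):
0 0 0 0 0
0 0 1 0 0
0 1 0 1 1
0 1 0 0 0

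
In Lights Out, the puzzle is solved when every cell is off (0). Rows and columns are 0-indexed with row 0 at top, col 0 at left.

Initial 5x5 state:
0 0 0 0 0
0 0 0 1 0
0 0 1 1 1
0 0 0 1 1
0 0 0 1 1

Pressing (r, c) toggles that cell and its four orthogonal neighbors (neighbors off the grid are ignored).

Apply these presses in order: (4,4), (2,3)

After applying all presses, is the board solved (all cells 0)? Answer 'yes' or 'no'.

After press 1 at (4,4):
0 0 0 0 0
0 0 0 1 0
0 0 1 1 1
0 0 0 1 0
0 0 0 0 0

After press 2 at (2,3):
0 0 0 0 0
0 0 0 0 0
0 0 0 0 0
0 0 0 0 0
0 0 0 0 0

Lights still on: 0

Answer: yes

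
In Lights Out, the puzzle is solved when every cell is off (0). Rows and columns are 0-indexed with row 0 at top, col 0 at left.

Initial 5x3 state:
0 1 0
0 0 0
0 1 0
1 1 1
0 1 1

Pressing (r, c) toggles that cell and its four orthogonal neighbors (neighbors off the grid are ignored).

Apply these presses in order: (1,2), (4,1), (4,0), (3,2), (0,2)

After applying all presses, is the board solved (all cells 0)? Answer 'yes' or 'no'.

Answer: no

Derivation:
After press 1 at (1,2):
0 1 1
0 1 1
0 1 1
1 1 1
0 1 1

After press 2 at (4,1):
0 1 1
0 1 1
0 1 1
1 0 1
1 0 0

After press 3 at (4,0):
0 1 1
0 1 1
0 1 1
0 0 1
0 1 0

After press 4 at (3,2):
0 1 1
0 1 1
0 1 0
0 1 0
0 1 1

After press 5 at (0,2):
0 0 0
0 1 0
0 1 0
0 1 0
0 1 1

Lights still on: 5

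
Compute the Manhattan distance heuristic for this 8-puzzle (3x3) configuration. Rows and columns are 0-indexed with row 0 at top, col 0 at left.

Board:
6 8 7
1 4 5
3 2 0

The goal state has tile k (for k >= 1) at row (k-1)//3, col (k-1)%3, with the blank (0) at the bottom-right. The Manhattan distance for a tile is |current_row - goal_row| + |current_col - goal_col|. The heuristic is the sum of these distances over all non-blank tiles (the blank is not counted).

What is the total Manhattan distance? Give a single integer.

Tile 6: at (0,0), goal (1,2), distance |0-1|+|0-2| = 3
Tile 8: at (0,1), goal (2,1), distance |0-2|+|1-1| = 2
Tile 7: at (0,2), goal (2,0), distance |0-2|+|2-0| = 4
Tile 1: at (1,0), goal (0,0), distance |1-0|+|0-0| = 1
Tile 4: at (1,1), goal (1,0), distance |1-1|+|1-0| = 1
Tile 5: at (1,2), goal (1,1), distance |1-1|+|2-1| = 1
Tile 3: at (2,0), goal (0,2), distance |2-0|+|0-2| = 4
Tile 2: at (2,1), goal (0,1), distance |2-0|+|1-1| = 2
Sum: 3 + 2 + 4 + 1 + 1 + 1 + 4 + 2 = 18

Answer: 18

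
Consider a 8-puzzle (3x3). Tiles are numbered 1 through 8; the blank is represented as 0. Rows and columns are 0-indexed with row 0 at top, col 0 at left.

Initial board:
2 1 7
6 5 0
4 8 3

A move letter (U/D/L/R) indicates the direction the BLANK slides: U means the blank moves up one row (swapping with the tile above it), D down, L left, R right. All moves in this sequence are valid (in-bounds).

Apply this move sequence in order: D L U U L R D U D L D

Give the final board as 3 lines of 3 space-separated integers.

After move 1 (D):
2 1 7
6 5 3
4 8 0

After move 2 (L):
2 1 7
6 5 3
4 0 8

After move 3 (U):
2 1 7
6 0 3
4 5 8

After move 4 (U):
2 0 7
6 1 3
4 5 8

After move 5 (L):
0 2 7
6 1 3
4 5 8

After move 6 (R):
2 0 7
6 1 3
4 5 8

After move 7 (D):
2 1 7
6 0 3
4 5 8

After move 8 (U):
2 0 7
6 1 3
4 5 8

After move 9 (D):
2 1 7
6 0 3
4 5 8

After move 10 (L):
2 1 7
0 6 3
4 5 8

After move 11 (D):
2 1 7
4 6 3
0 5 8

Answer: 2 1 7
4 6 3
0 5 8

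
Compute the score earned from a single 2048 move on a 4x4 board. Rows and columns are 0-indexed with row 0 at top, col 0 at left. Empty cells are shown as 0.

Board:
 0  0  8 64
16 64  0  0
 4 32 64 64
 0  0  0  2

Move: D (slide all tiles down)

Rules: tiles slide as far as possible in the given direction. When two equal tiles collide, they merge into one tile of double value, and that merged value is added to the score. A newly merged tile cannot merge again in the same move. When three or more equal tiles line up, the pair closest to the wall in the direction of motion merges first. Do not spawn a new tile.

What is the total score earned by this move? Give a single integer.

Slide down:
col 0: [0, 16, 4, 0] -> [0, 0, 16, 4]  score +0 (running 0)
col 1: [0, 64, 32, 0] -> [0, 0, 64, 32]  score +0 (running 0)
col 2: [8, 0, 64, 0] -> [0, 0, 8, 64]  score +0 (running 0)
col 3: [64, 0, 64, 2] -> [0, 0, 128, 2]  score +128 (running 128)
Board after move:
  0   0   0   0
  0   0   0   0
 16  64   8 128
  4  32  64   2

Answer: 128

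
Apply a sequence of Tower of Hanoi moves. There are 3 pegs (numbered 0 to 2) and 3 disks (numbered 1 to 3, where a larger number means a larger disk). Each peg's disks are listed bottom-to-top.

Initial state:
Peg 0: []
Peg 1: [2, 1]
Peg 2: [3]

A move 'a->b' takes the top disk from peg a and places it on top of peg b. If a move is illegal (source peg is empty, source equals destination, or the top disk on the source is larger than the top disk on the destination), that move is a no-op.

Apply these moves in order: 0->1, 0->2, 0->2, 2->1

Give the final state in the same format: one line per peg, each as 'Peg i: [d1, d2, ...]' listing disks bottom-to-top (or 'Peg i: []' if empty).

After move 1 (0->1):
Peg 0: []
Peg 1: [2, 1]
Peg 2: [3]

After move 2 (0->2):
Peg 0: []
Peg 1: [2, 1]
Peg 2: [3]

After move 3 (0->2):
Peg 0: []
Peg 1: [2, 1]
Peg 2: [3]

After move 4 (2->1):
Peg 0: []
Peg 1: [2, 1]
Peg 2: [3]

Answer: Peg 0: []
Peg 1: [2, 1]
Peg 2: [3]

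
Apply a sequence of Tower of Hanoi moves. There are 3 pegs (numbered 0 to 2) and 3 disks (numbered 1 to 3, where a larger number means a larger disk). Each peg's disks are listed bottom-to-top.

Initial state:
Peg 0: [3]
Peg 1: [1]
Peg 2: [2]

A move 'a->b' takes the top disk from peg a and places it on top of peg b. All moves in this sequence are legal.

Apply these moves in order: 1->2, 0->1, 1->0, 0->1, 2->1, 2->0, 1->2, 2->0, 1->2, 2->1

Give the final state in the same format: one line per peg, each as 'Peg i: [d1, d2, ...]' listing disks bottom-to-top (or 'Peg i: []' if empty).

After move 1 (1->2):
Peg 0: [3]
Peg 1: []
Peg 2: [2, 1]

After move 2 (0->1):
Peg 0: []
Peg 1: [3]
Peg 2: [2, 1]

After move 3 (1->0):
Peg 0: [3]
Peg 1: []
Peg 2: [2, 1]

After move 4 (0->1):
Peg 0: []
Peg 1: [3]
Peg 2: [2, 1]

After move 5 (2->1):
Peg 0: []
Peg 1: [3, 1]
Peg 2: [2]

After move 6 (2->0):
Peg 0: [2]
Peg 1: [3, 1]
Peg 2: []

After move 7 (1->2):
Peg 0: [2]
Peg 1: [3]
Peg 2: [1]

After move 8 (2->0):
Peg 0: [2, 1]
Peg 1: [3]
Peg 2: []

After move 9 (1->2):
Peg 0: [2, 1]
Peg 1: []
Peg 2: [3]

After move 10 (2->1):
Peg 0: [2, 1]
Peg 1: [3]
Peg 2: []

Answer: Peg 0: [2, 1]
Peg 1: [3]
Peg 2: []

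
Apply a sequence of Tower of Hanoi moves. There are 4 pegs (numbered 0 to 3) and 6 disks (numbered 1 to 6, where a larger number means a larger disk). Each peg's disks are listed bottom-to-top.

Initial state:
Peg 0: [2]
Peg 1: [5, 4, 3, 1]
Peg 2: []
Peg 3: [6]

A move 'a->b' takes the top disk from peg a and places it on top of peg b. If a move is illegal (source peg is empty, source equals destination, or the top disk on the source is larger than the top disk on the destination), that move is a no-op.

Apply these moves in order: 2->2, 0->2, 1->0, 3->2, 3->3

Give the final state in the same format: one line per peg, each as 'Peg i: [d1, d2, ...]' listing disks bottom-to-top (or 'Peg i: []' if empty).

After move 1 (2->2):
Peg 0: [2]
Peg 1: [5, 4, 3, 1]
Peg 2: []
Peg 3: [6]

After move 2 (0->2):
Peg 0: []
Peg 1: [5, 4, 3, 1]
Peg 2: [2]
Peg 3: [6]

After move 3 (1->0):
Peg 0: [1]
Peg 1: [5, 4, 3]
Peg 2: [2]
Peg 3: [6]

After move 4 (3->2):
Peg 0: [1]
Peg 1: [5, 4, 3]
Peg 2: [2]
Peg 3: [6]

After move 5 (3->3):
Peg 0: [1]
Peg 1: [5, 4, 3]
Peg 2: [2]
Peg 3: [6]

Answer: Peg 0: [1]
Peg 1: [5, 4, 3]
Peg 2: [2]
Peg 3: [6]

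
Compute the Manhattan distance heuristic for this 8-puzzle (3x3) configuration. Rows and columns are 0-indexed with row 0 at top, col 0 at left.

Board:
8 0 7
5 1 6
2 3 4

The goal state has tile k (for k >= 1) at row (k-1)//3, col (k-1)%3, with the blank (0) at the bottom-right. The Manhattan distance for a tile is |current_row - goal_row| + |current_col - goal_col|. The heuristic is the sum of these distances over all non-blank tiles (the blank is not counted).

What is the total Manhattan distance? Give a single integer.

Tile 8: (0,0)->(2,1) = 3
Tile 7: (0,2)->(2,0) = 4
Tile 5: (1,0)->(1,1) = 1
Tile 1: (1,1)->(0,0) = 2
Tile 6: (1,2)->(1,2) = 0
Tile 2: (2,0)->(0,1) = 3
Tile 3: (2,1)->(0,2) = 3
Tile 4: (2,2)->(1,0) = 3
Sum: 3 + 4 + 1 + 2 + 0 + 3 + 3 + 3 = 19

Answer: 19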